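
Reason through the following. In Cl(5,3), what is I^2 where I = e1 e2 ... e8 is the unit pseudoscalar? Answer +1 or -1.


The pseudoscalar I = e1...e_n (product of all n generators) of Cl(p,q) satisfies I^2 = (-1)^(q + n(n-1)/2).
p = 5, q = 3, n = p + q = 8
n(n-1)/2 = 8 * 7 / 2 = 28
Exponent = q + n(n-1)/2 = 3 + 28 = 31
I^2 = (-1)^31 = -1


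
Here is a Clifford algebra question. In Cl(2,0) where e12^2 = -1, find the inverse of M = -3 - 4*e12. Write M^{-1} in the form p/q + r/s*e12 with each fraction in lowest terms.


M = -3 - 4*e12, where e12^2 = -1.
Since M commutes with its reverse ~M = a - b*e12, M * ~M = a^2 - b^2*e12^2 = a^2 + b^2.
So M^{-1} = ~M / (a^2 + b^2) = (a - b*e12)/(a^2 + b^2).
a^2 + b^2 = 9 + 16 = 25
Scalar part = -3/25 = -3/25
Bivector coeff = 4/25 = 4/25
M^{-1} = -3/25 + 4/25*e12


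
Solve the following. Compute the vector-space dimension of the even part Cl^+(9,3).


Even subalgebra dimension = 2^(n-1)
n = 9 + 3 = 12
2^(12 - 1) = 2^11 = 2048
Verification: sum of C(12,k) for even k = 1 + 66 + 495 + 924 + 495 + 66 + 1 = 2048
Result = 2048


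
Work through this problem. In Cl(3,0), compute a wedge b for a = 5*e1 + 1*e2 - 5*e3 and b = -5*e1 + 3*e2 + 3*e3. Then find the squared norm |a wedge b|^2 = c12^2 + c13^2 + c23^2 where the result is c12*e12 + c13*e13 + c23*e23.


a wedge b = (a1*b2 - a2*b1)*e12 + (a1*b3 - a3*b1)*e13 + (a2*b3 - a3*b2)*e23
e12 coeff: 5*3 - 1*(-5) = 15 - (-5) = 20
e13 coeff: 5*3 - (-5)*(-5) = 15 - 25 = -10
e23 coeff: 1*3 - (-5)*3 = 3 - (-15) = 18
|a wedge b|^2 = 20^2 + (-10)^2 + 18^2
= 400 + 100 + 324
= 824


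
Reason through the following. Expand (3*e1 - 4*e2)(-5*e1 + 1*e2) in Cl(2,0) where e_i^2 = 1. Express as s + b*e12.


Expand: (3*e1 - 4*e2)(-5*e1 + 1*e2)
= 3*(-5)*e1e1 + 3*1*e1e2 + (-4)*(-5)*e2e1 + (-4)*1*e2e2
Using e1^2 = e2^2 = 1, e2e1 = -e1e2:
Scalar part s = 3*(-5) + (-4)*1 = -15 + (-4) = -19
Bivector part b = 3*1 - (-4)*(-5) = 3 - 20 = -17
uv = -19 - 17*e12


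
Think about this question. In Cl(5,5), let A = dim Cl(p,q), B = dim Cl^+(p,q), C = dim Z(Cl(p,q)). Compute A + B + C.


n = 5 + 5 = 10
Total dim = 2^10 = 1024
Even subalgebra dim = 2^9 = 512
n is even, so center dim = 1
Sum = 1024 + 512 + 1 = 1537


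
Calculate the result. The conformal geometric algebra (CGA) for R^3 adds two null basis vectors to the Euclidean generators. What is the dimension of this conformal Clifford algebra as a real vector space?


The conformal model of R^3 uses Cl(4,1): the 3 Euclidean generators plus two extra orthogonal generators e+ (e+^2 = +1) and e- (e-^2 = -1), from which the null vectors e0, einf are built.
Number of generators m = 3 + 2 = 5.
dim Cl(p,q) = 2^m = 2^5 = 32


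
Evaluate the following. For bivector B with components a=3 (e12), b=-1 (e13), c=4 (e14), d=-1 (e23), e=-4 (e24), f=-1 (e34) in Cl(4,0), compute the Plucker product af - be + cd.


Plucker relation: af - be + cd
a*f = 3*(-1) = -3
b*e = (-1)*(-4) = 4
c*d = 4*(-1) = -4
af - be + cd = -3 - 4 + (-4)
= -11


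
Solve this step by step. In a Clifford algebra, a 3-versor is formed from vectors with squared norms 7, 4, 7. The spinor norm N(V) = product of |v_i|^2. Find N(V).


Spinor norm N(V) = |v1|^2 * |v2|^2 * ... * |v3|^2
= 7 * 4 * 7
Running product: 7, 28, 196
N(V) = 196


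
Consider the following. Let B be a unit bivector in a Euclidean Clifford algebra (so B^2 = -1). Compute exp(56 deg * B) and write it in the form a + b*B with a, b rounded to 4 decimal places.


For a unit bivector B with B^2 = -1, the exponential series gives
e^(theta*B) = cos(theta) + sin(theta)*B (the GA analogue of Euler's formula).
theta = 56 degrees = 0.977384 rad
cos(56 deg) = 0.5592
sin(56 deg) = 0.8290
exp(theta*B) = 0.5592 + 0.8290*B


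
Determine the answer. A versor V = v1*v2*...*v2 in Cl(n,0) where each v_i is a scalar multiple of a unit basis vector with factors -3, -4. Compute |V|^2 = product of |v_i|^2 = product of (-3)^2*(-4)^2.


Each vector v_i has |v_i|^2 = s_i^2
Squared scales: (-3)^2 = 9, (-4)^2 = 16
|V|^2 = 9 * 16
= 144


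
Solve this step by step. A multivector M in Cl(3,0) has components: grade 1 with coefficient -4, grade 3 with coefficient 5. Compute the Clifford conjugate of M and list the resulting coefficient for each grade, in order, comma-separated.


Clifford conjugate sign for grade k: (-1)^(k(k+1)/2)
Grade 1: (-1)^(1*2/2) = (-1)^1 = -1, coeff -4 -> 4
Grade 3: (-1)^(3*4/2) = (-1)^6 = 1, coeff 5 -> 5
Conjugated coefficients: 4, 5


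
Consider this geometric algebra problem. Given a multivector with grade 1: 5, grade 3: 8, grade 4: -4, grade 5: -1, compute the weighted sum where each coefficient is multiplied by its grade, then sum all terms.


Grade-weighted sum = sum of grade_k * coefficient_k
1*5 = 5
3*8 = 24
4*(-4) = -16
5*(-1) = -5
Total = 5 + 24 + (-16) + (-5) = 8


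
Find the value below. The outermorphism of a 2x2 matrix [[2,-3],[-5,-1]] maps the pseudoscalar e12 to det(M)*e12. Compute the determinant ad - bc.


The outermorphism of a linear map f sends e1^e2 to f(e1)^f(e2).
f(e1) = 2*e1 - 5*e2
f(e2) = -3*e1 - 1*e2
f(e1) ^ f(e2) = (2*e1 - 5*e2) ^ (-3*e1 - 1*e2)
= 2*(-1)*e12 + (-5)*(-3)*e21
= (-2 - 15)*e12
= -17*e12
Coefficient = -17


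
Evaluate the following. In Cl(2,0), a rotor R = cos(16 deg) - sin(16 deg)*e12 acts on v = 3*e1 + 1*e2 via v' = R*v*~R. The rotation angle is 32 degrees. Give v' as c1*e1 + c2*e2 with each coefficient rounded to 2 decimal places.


Rotor R = cos(16deg) - sin(16deg)*e12
Rotation angle theta = 2 * 16 = 32 degrees
v' = R*v*~R rotates v by theta.
cos(32deg) = 0.8480, sin(32deg) = 0.5299
v'_1 = 3*cos(32deg) - 1*sin(32deg)
= 3*0.8480 - 1*0.5299
= 2.01
v'_2 = 3*sin(32deg) + 1*cos(32deg)
= 3*0.5299 + 1*0.8480
= 2.44
v' = 2.01*e1 + 2.44*e2


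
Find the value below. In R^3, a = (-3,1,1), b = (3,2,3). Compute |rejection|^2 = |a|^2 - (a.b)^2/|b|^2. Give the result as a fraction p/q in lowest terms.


|a|^2 = (-3)^2 + 1^2 + 1^2 = 11
|b|^2 = 3^2 + 2^2 + 3^2 = 22
a . b = (-3)*3 + 1*2 + 1*3 = -4
(a.b)^2 = (-4)^2 = 16
|rej|^2 = 11 - 16/22
= (242 - 16)/22
= 226/22
In lowest terms: 113/11


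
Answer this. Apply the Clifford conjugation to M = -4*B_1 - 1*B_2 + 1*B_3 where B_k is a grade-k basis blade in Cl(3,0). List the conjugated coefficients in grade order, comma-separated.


Clifford conjugate sign for grade k: (-1)^(k(k+1)/2)
Grade 1: (-1)^(1*2/2) = (-1)^1 = -1, coeff -4 -> 4
Grade 2: (-1)^(2*3/2) = (-1)^3 = -1, coeff -1 -> 1
Grade 3: (-1)^(3*4/2) = (-1)^6 = 1, coeff 1 -> 1
Conjugated coefficients: 4, 1, 1


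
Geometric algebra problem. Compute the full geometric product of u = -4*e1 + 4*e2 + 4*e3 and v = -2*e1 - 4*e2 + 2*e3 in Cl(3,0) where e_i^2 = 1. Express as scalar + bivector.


In Cl(3,0): e_i^2 = 1, e_ie_j = -e_je_i for i != j.
Scalar part = u . v = (-4)*(-2) + 4*(-4) + 4*2
= 8 + (-16) + 8 = 0
e12 coeff = (-4)*(-4) - 4*(-2) = 16 - (-8) = 24
e13 coeff = (-4)*2 - 4*(-2) = -8 - (-8) = 0
e23 coeff = 4*2 - 4*(-4) = 8 - (-16) = 24
uv = 0 + 24*e12 + 0*e13 + 24*e23


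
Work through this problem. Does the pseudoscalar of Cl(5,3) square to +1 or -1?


The pseudoscalar I = e1...e_n (product of all n generators) of Cl(p,q) satisfies I^2 = (-1)^(q + n(n-1)/2).
p = 5, q = 3, n = p + q = 8
n(n-1)/2 = 8 * 7 / 2 = 28
Exponent = q + n(n-1)/2 = 3 + 28 = 31
I^2 = (-1)^31 = -1


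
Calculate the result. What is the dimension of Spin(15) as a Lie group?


Spin(n) double-covers SO(n); both have Lie algebra so(n) of dimension n(n-1)/2.
n = 15
n(n-1) = 15 * 14 = 210
dim Spin(15) = 210/2 = 105


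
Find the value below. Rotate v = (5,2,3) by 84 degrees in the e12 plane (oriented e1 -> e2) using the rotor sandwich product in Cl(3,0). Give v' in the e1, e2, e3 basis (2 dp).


Rotor R = cos(42deg) - sin(42deg)*e12
Rotation angle theta = 2 * 42 = 84 degrees in the e12 plane (e1 -> e2).
The component perpendicular to the plane (e3) is invariant: v'_3 = v3 = 3.00
cos(84deg) = 0.1045, sin(84deg) = 0.9945
v'_1 = v1*cos(theta) - v2*sin(theta) = 5*0.1045 - 2*0.9945 = -1.47
v'_2 = v1*sin(theta) + v2*cos(theta) = 5*0.9945 + 2*0.1045 = 5.18
v' = -1.47*e1 + 5.18*e2 + 3.00*e3


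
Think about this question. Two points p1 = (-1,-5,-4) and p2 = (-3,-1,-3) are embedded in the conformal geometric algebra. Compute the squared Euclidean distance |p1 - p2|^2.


p1 - p2 = (2, -4, -1)
|p1 - p2|^2 = 2^2 + (-4)^2 + (-1)^2
= 4 + 16 + 1
= 21


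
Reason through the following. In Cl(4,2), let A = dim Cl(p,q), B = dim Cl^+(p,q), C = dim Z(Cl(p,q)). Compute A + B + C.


n = 4 + 2 = 6
Total dim = 2^6 = 64
Even subalgebra dim = 2^5 = 32
n is even, so center dim = 1
Sum = 64 + 32 + 1 = 97


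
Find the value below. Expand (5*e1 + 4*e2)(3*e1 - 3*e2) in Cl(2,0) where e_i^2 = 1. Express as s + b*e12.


Expand: (5*e1 + 4*e2)(3*e1 - 3*e2)
= 5*3*e1e1 + 5*(-3)*e1e2 + 4*3*e2e1 + 4*(-3)*e2e2
Using e1^2 = e2^2 = 1, e2e1 = -e1e2:
Scalar part s = 5*3 + 4*(-3) = 15 + (-12) = 3
Bivector part b = 5*(-3) - 4*3 = -15 - 12 = -27
uv = 3 - 27*e12


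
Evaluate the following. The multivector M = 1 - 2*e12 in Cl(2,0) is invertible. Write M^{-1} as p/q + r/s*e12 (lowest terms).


M = 1 - 2*e12, where e12^2 = -1.
Since M commutes with its reverse ~M = a - b*e12, M * ~M = a^2 - b^2*e12^2 = a^2 + b^2.
So M^{-1} = ~M / (a^2 + b^2) = (a - b*e12)/(a^2 + b^2).
a^2 + b^2 = 1 + 4 = 5
Scalar part = 1/5 = 1/5
Bivector coeff = 2/5 = 2/5
M^{-1} = 1/5 + 2/5*e12


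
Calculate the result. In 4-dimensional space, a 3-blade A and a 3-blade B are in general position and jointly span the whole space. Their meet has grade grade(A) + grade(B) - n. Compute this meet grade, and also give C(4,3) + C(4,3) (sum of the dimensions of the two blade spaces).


Meet grade = grade(A) + grade(B) - n
= 3 + 3 - 4 = 2
C(4,3) = 4
C(4,3) = 4
dim_A + dim_B = 4 + 4 = 8


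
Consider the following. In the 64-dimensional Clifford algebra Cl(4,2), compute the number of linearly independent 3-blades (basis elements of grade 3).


Number of grade-k basis blades in Cl(p,q) with n = p + q is C(n, k).
n = 4 + 2 = 6
C(6, 3) = 6! / (3! * 3!)
= 720 / (6 * 6)
= 20


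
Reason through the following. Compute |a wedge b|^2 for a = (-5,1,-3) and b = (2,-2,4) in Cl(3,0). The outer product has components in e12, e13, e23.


a wedge b = (a1*b2 - a2*b1)*e12 + (a1*b3 - a3*b1)*e13 + (a2*b3 - a3*b2)*e23
e12 coeff: (-5)*(-2) - 1*2 = 10 - 2 = 8
e13 coeff: (-5)*4 - (-3)*2 = -20 - (-6) = -14
e23 coeff: 1*4 - (-3)*(-2) = 4 - 6 = -2
|a wedge b|^2 = 8^2 + (-14)^2 + (-2)^2
= 64 + 196 + 4
= 264


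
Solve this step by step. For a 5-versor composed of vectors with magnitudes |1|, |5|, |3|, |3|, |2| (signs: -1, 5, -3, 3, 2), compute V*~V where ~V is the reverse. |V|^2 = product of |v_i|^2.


Each vector v_i has |v_i|^2 = s_i^2
Squared scales: (-1)^2 = 1, 5^2 = 25, (-3)^2 = 9, 3^2 = 9, 2^2 = 4
|V|^2 = 1 * 25 * 9 * 9 * 4
= 8100


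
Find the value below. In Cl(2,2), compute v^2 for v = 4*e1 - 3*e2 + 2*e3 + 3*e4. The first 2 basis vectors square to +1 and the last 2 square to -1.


v^2 = sum of c_i^2 * e_i^2
Positive signature terms (e_i^2 = +1): 4^2 + (-3)^2 = 25
Negative signature terms (e_j^2 = -1): 2^2 + 3^2 = 13
v^2 = 25 - 13 = 12


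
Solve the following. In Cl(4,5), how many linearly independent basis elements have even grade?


Even subalgebra dimension = 2^(n-1)
n = 4 + 5 = 9
2^(9 - 1) = 2^8 = 256
Verification: sum of C(9,k) for even k = 1 + 36 + 126 + 84 + 9 = 256
Result = 256


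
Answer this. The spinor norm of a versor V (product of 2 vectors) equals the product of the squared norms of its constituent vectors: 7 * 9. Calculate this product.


Spinor norm N(V) = |v1|^2 * |v2|^2 * ... * |v2|^2
= 7 * 9
Running product: 7, 63
N(V) = 63


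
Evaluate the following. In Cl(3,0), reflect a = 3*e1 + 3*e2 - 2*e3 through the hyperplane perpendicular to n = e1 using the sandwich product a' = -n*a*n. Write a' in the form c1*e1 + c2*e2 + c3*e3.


Reflection formula: a' = -n*a*n, with n = e1 (unit vector, n^2 = 1).
For reflection through hyperplane perp to e1:
The component along e1 flips sign, others stay.
a = (3, 3, -2)
a' = (-3, 3, -2)
a' = -3*e1 + 3*e2 - 2*e3


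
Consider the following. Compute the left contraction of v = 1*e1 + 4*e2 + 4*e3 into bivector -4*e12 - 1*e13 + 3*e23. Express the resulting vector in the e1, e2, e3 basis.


Left contraction v _| B = <vB>_1 (grade-1 part of the geometric product vB).
Using e1_|e12 = e2, e2_|e12 = -e1, e1_|e13 = e3, e3_|e13 = -e1, e2_|e23 = e3, e3_|e23 = -e2:
e1 coeff: -v2*b12 - v3*b13 = -(4)*(-4) - (4)*(-1) = 20
e2 coeff: v1*b12 - v3*b23 = (1)*(-4) - (4)*(3) = -16
e3 coeff: v1*b13 + v2*b23 = (1)*(-1) + (4)*(3) = 11
v _| B = 20*e1 - 16*e2 + 11*e3


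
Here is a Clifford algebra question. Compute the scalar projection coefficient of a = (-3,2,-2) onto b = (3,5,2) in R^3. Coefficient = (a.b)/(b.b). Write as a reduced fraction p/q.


Projection coefficient = (a . b) / (b . b)
a . b = (-3)*3 + 2*5 + (-2)*2
= -9 + 10 + (-4) = -3
b . b = 3^2 + 5^2 + 2^2
= 9 + 25 + 4 = 38
Coefficient = -3/38
In lowest terms: -3/38


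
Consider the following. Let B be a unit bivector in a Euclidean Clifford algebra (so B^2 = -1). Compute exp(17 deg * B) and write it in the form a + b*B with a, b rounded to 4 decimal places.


For a unit bivector B with B^2 = -1, the exponential series gives
e^(theta*B) = cos(theta) + sin(theta)*B (the GA analogue of Euler's formula).
theta = 17 degrees = 0.296706 rad
cos(17 deg) = 0.9563
sin(17 deg) = 0.2924
exp(theta*B) = 0.9563 + 0.2924*B


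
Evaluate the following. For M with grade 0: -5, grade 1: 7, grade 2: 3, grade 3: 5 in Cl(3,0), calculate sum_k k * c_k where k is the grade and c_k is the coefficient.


Grade-weighted sum = sum of grade_k * coefficient_k
0*(-5) = 0
1*7 = 7
2*3 = 6
3*5 = 15
Total = 0 + 7 + 6 + 15 = 28


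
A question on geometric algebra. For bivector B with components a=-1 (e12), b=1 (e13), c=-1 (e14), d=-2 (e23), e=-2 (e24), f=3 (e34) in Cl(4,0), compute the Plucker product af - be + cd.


Plucker relation: af - be + cd
a*f = (-1)*3 = -3
b*e = 1*(-2) = -2
c*d = (-1)*(-2) = 2
af - be + cd = -3 - (-2) + 2
= 1


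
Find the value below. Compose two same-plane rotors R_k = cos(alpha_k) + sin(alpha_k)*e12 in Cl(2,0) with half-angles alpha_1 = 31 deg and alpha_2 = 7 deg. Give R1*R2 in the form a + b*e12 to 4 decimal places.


Same-plane rotors commute and their half-angles add:
R1*R2 = cos(a1 + a2) + sin(a1 + a2)*e12.
a1 + a2 = 31 + 7 = 38 deg
cos(38 deg) = 0.7880
sin(38 deg) = 0.6157
R1*R2 = 0.7880 + 0.6157*e12


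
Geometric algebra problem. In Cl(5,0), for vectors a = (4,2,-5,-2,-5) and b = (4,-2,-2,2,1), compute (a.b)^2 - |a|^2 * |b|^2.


a . b = 4*4 + 2*(-2) + (-5)*(-2) + (-2)*2 + (-5)*1
= 16 + (-4) + 10 + (-4) + (-5) = 13
|a|^2 = 4^2 + 2^2 + (-5)^2 + (-2)^2 + (-5)^2 = 74
|b|^2 = 4^2 + (-2)^2 + (-2)^2 + 2^2 + 1^2 = 29
(a.b)^2 = 13^2 = 169
|a|^2 * |b|^2 = 74 * 29 = 2146
Result = 169 - 2146 = -1977


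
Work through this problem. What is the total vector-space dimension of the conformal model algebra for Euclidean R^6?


The conformal model of R^6 uses Cl(7,1): the 6 Euclidean generators plus two extra orthogonal generators e+ (e+^2 = +1) and e- (e-^2 = -1), from which the null vectors e0, einf are built.
Number of generators m = 6 + 2 = 8.
dim Cl(p,q) = 2^m = 2^8 = 256


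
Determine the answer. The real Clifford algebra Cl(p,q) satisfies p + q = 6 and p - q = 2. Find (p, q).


We need p + q = 6 and p - q = 2.
Adding: 2p = 6 + 2 = 8, so p = 4.
Then q = 6 - 4 = 2.
(p, q) = (4, 2)


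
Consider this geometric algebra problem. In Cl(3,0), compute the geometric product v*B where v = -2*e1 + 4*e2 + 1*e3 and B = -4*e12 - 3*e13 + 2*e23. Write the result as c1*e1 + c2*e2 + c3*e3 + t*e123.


vB has grade-1 (vector) and grade-3 (trivector) parts: vB = (v _| B) + (v ^ B).
Vector part <vB>_1:
  e1: -v2*b12 - v3*b13 = -(4)*(-4) - (1)*(-3) = 19
  e2: v1*b12 - v3*b23 = (-2)*(-4) - (1)*(2) = 6
  e3: v1*b13 + v2*b23 = (-2)*(-3) + (4)*(2) = 14
Trivector part <vB>_3:
  e123: v1*b23 - v2*b13 + v3*b12 = (-2)*(2) - (4)*(-3) + (1)*(-4) = 4
vB = 19*e1 + 6*e2 + 14*e3 + 4*e123


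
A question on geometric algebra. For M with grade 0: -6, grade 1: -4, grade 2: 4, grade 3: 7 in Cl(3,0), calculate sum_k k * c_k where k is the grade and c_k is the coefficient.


Grade-weighted sum = sum of grade_k * coefficient_k
0*(-6) = 0
1*(-4) = -4
2*4 = 8
3*7 = 21
Total = 0 + (-4) + 8 + 21 = 25


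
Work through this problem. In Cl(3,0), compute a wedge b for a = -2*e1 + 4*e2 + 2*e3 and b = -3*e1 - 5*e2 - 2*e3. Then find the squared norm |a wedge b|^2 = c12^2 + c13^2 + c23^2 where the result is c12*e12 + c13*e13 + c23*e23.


a wedge b = (a1*b2 - a2*b1)*e12 + (a1*b3 - a3*b1)*e13 + (a2*b3 - a3*b2)*e23
e12 coeff: (-2)*(-5) - 4*(-3) = 10 - (-12) = 22
e13 coeff: (-2)*(-2) - 2*(-3) = 4 - (-6) = 10
e23 coeff: 4*(-2) - 2*(-5) = -8 - (-10) = 2
|a wedge b|^2 = 22^2 + 10^2 + 2^2
= 484 + 100 + 4
= 588


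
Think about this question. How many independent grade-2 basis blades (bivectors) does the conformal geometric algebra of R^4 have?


The conformal model of R^4 uses Cl(5,1) with m = 4 + 2 = 6 generators.
Number of grade-2 blades = C(m, 2) = C(6, 2)
= 6*5/2 = 15


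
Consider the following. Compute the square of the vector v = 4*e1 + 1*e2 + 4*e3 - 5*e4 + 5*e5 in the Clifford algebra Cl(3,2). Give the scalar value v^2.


v^2 = sum of c_i^2 * e_i^2
Positive signature terms (e_i^2 = +1): 4^2 + 1^2 + 4^2 = 33
Negative signature terms (e_j^2 = -1): (-5)^2 + 5^2 = 50
v^2 = 33 - 50 = -17


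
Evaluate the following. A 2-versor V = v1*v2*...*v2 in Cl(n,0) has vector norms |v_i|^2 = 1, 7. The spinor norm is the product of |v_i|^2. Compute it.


Spinor norm N(V) = |v1|^2 * |v2|^2 * ... * |v2|^2
= 1 * 7
Running product: 1, 7
N(V) = 7


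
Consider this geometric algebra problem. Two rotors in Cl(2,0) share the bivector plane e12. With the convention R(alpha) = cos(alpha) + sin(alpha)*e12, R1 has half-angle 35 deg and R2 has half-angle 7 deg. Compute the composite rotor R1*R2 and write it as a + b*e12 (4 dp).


Same-plane rotors commute and their half-angles add:
R1*R2 = cos(a1 + a2) + sin(a1 + a2)*e12.
a1 + a2 = 35 + 7 = 42 deg
cos(42 deg) = 0.7431
sin(42 deg) = 0.6691
R1*R2 = 0.7431 + 0.6691*e12


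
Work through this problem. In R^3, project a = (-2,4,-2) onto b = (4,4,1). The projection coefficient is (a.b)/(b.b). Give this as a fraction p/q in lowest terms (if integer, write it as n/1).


Projection coefficient = (a . b) / (b . b)
a . b = (-2)*4 + 4*4 + (-2)*1
= -8 + 16 + (-2) = 6
b . b = 4^2 + 4^2 + 1^2
= 16 + 16 + 1 = 33
Coefficient = 6/33
In lowest terms: 2/11


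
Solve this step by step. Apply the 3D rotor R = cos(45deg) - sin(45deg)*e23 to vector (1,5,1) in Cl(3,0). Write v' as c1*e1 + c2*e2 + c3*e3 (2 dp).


Rotor R = cos(45deg) - sin(45deg)*e23
Rotation angle theta = 2 * 45 = 90 degrees in the e23 plane (e2 -> e3).
The component perpendicular to the plane (e1) is invariant: v'_1 = v1 = 1.00
cos(90deg) = 0.0000, sin(90deg) = 1.0000
v'_2 = v2*cos(theta) - v3*sin(theta) = 5*0.0000 - 1*1.0000 = -1.00
v'_3 = v2*sin(theta) + v3*cos(theta) = 5*1.0000 + 1*0.0000 = 5.00
v' = 1.00*e1 - 1.00*e2 + 5.00*e3


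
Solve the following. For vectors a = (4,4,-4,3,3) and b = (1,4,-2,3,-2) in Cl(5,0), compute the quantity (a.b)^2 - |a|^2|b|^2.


a . b = 4*1 + 4*4 + (-4)*(-2) + 3*3 + 3*(-2)
= 4 + 16 + 8 + 9 + (-6) = 31
|a|^2 = 4^2 + 4^2 + (-4)^2 + 3^2 + 3^2 = 66
|b|^2 = 1^2 + 4^2 + (-2)^2 + 3^2 + (-2)^2 = 34
(a.b)^2 = 31^2 = 961
|a|^2 * |b|^2 = 66 * 34 = 2244
Result = 961 - 2244 = -1283


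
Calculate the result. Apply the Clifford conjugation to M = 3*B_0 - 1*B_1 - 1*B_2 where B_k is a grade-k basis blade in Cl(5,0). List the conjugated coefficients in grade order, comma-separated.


Clifford conjugate sign for grade k: (-1)^(k(k+1)/2)
Grade 0: (-1)^(0*1/2) = (-1)^0 = 1, coeff 3 -> 3
Grade 1: (-1)^(1*2/2) = (-1)^1 = -1, coeff -1 -> 1
Grade 2: (-1)^(2*3/2) = (-1)^3 = -1, coeff -1 -> 1
Conjugated coefficients: 3, 1, 1


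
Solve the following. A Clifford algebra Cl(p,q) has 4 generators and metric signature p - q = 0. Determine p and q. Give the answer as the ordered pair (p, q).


We need p + q = 4 and p - q = 0.
Adding: 2p = 4 + 0 = 4, so p = 2.
Then q = 4 - 2 = 2.
(p, q) = (2, 2)


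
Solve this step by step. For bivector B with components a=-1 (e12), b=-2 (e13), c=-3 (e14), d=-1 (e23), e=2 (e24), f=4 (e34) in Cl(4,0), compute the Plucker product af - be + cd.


Plucker relation: af - be + cd
a*f = (-1)*4 = -4
b*e = (-2)*2 = -4
c*d = (-3)*(-1) = 3
af - be + cd = -4 - (-4) + 3
= 3


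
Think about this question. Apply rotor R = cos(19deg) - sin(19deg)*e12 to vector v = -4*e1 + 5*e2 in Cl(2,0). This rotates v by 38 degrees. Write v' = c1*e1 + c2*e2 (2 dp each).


Rotor R = cos(19deg) - sin(19deg)*e12
Rotation angle theta = 2 * 19 = 38 degrees
v' = R*v*~R rotates v by theta.
cos(38deg) = 0.7880, sin(38deg) = 0.6157
v'_1 = -4*cos(38deg) - 5*sin(38deg)
= -4*0.7880 - 5*0.6157
= -6.23
v'_2 = -4*sin(38deg) + 5*cos(38deg)
= -4*0.6157 + 5*0.7880
= 1.48
v' = -6.23*e1 + 1.48*e2


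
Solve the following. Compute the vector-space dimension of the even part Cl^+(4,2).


Even subalgebra dimension = 2^(n-1)
n = 4 + 2 = 6
2^(6 - 1) = 2^5 = 32
Verification: sum of C(6,k) for even k = 1 + 15 + 15 + 1 = 32
Result = 32


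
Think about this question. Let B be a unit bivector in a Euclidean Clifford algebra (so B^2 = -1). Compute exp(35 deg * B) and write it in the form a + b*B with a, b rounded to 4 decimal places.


For a unit bivector B with B^2 = -1, the exponential series gives
e^(theta*B) = cos(theta) + sin(theta)*B (the GA analogue of Euler's formula).
theta = 35 degrees = 0.610865 rad
cos(35 deg) = 0.8192
sin(35 deg) = 0.5736
exp(theta*B) = 0.8192 + 0.5736*B


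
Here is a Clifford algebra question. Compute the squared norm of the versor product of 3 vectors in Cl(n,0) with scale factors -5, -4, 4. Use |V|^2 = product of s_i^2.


Each vector v_i has |v_i|^2 = s_i^2
Squared scales: (-5)^2 = 25, (-4)^2 = 16, 4^2 = 16
|V|^2 = 25 * 16 * 16
= 6400


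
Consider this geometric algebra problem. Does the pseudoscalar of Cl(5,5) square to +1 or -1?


The pseudoscalar I = e1...e_n (product of all n generators) of Cl(p,q) satisfies I^2 = (-1)^(q + n(n-1)/2).
p = 5, q = 5, n = p + q = 10
n(n-1)/2 = 10 * 9 / 2 = 45
Exponent = q + n(n-1)/2 = 5 + 45 = 50
I^2 = (-1)^50 = +1


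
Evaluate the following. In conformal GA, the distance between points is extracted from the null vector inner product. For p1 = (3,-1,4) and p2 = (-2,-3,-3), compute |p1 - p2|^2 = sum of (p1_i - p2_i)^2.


p1 - p2 = (5, 2, 7)
|p1 - p2|^2 = 5^2 + 2^2 + 7^2
= 25 + 4 + 49
= 78


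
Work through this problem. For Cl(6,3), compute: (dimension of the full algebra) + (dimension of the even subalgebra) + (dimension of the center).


n = 6 + 3 = 9
Total dim = 2^9 = 512
Even subalgebra dim = 2^8 = 256
n is odd, so center dim = 2
Sum = 512 + 256 + 2 = 770


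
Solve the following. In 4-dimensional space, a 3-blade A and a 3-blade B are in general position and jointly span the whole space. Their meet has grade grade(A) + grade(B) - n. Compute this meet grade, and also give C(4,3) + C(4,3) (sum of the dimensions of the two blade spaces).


Meet grade = grade(A) + grade(B) - n
= 3 + 3 - 4 = 2
C(4,3) = 4
C(4,3) = 4
dim_A + dim_B = 4 + 4 = 8


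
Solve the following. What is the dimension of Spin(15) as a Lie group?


Spin(n) double-covers SO(n); both have Lie algebra so(n) of dimension n(n-1)/2.
n = 15
n(n-1) = 15 * 14 = 210
dim Spin(15) = 210/2 = 105


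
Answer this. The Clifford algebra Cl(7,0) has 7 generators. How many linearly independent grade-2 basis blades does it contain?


Number of grade-k basis blades in Cl(p,q) with n = p + q is C(n, k).
n = 7 + 0 = 7
C(7, 2) = 7! / (2! * 5!)
= 5040 / (2 * 120)
= 21


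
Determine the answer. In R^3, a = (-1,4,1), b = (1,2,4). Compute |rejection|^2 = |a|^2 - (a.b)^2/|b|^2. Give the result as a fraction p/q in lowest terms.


|a|^2 = (-1)^2 + 4^2 + 1^2 = 18
|b|^2 = 1^2 + 2^2 + 4^2 = 21
a . b = (-1)*1 + 4*2 + 1*4 = 11
(a.b)^2 = 11^2 = 121
|rej|^2 = 18 - 121/21
= (378 - 121)/21
= 257/21
In lowest terms: 257/21


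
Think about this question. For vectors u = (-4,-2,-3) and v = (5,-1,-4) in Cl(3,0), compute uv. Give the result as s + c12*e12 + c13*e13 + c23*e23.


In Cl(3,0): e_i^2 = 1, e_ie_j = -e_je_i for i != j.
Scalar part = u . v = (-4)*5 + (-2)*(-1) + (-3)*(-4)
= -20 + 2 + 12 = -6
e12 coeff = (-4)*(-1) - (-2)*5 = 4 - (-10) = 14
e13 coeff = (-4)*(-4) - (-3)*5 = 16 - (-15) = 31
e23 coeff = (-2)*(-4) - (-3)*(-1) = 8 - 3 = 5
uv = -6 + 14*e12 + 31*e13 + 5*e23


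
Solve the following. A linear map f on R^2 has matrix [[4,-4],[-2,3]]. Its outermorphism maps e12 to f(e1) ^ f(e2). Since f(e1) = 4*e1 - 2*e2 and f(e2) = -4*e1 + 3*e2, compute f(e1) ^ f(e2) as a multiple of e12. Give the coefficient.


The outermorphism of a linear map f sends e1^e2 to f(e1)^f(e2).
f(e1) = 4*e1 - 2*e2
f(e2) = -4*e1 + 3*e2
f(e1) ^ f(e2) = (4*e1 - 2*e2) ^ (-4*e1 + 3*e2)
= 4*3*e12 + (-2)*(-4)*e21
= (12 - 8)*e12
= 4*e12
Coefficient = 4


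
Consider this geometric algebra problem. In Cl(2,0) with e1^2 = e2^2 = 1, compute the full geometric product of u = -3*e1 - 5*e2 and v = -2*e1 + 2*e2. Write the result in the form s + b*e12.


Expand: (-3*e1 - 5*e2)(-2*e1 + 2*e2)
= (-3)*(-2)*e1e1 + (-3)*2*e1e2 + (-5)*(-2)*e2e1 + (-5)*2*e2e2
Using e1^2 = e2^2 = 1, e2e1 = -e1e2:
Scalar part s = (-3)*(-2) + (-5)*2 = 6 + (-10) = -4
Bivector part b = (-3)*2 - (-5)*(-2) = -6 - 10 = -16
uv = -4 - 16*e12


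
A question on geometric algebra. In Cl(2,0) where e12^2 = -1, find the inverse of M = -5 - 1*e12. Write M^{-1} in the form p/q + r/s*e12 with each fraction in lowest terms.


M = -5 - 1*e12, where e12^2 = -1.
Since M commutes with its reverse ~M = a - b*e12, M * ~M = a^2 - b^2*e12^2 = a^2 + b^2.
So M^{-1} = ~M / (a^2 + b^2) = (a - b*e12)/(a^2 + b^2).
a^2 + b^2 = 25 + 1 = 26
Scalar part = -5/26 = -5/26
Bivector coeff = 1/26 = 1/26
M^{-1} = -5/26 + 1/26*e12


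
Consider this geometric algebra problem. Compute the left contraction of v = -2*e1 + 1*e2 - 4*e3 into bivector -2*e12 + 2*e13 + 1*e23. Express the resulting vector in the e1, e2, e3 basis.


Left contraction v _| B = <vB>_1 (grade-1 part of the geometric product vB).
Using e1_|e12 = e2, e2_|e12 = -e1, e1_|e13 = e3, e3_|e13 = -e1, e2_|e23 = e3, e3_|e23 = -e2:
e1 coeff: -v2*b12 - v3*b13 = -(1)*(-2) - (-4)*(2) = 10
e2 coeff: v1*b12 - v3*b23 = (-2)*(-2) - (-4)*(1) = 8
e3 coeff: v1*b13 + v2*b23 = (-2)*(2) + (1)*(1) = -3
v _| B = 10*e1 + 8*e2 - 3*e3


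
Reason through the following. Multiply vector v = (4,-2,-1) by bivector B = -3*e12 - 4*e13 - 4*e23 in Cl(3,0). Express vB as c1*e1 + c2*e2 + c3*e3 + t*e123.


vB has grade-1 (vector) and grade-3 (trivector) parts: vB = (v _| B) + (v ^ B).
Vector part <vB>_1:
  e1: -v2*b12 - v3*b13 = -(-2)*(-3) - (-1)*(-4) = -10
  e2: v1*b12 - v3*b23 = (4)*(-3) - (-1)*(-4) = -16
  e3: v1*b13 + v2*b23 = (4)*(-4) + (-2)*(-4) = -8
Trivector part <vB>_3:
  e123: v1*b23 - v2*b13 + v3*b12 = (4)*(-4) - (-2)*(-4) + (-1)*(-3) = -21
vB = -10*e1 - 16*e2 - 8*e3 - 21*e123


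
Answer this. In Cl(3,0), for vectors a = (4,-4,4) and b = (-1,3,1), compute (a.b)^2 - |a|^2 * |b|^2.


a . b = 4*(-1) + (-4)*3 + 4*1
= -4 + (-12) + 4 = -12
|a|^2 = 4^2 + (-4)^2 + 4^2 = 48
|b|^2 = (-1)^2 + 3^2 + 1^2 = 11
(a.b)^2 = (-12)^2 = 144
|a|^2 * |b|^2 = 48 * 11 = 528
Result = 144 - 528 = -384


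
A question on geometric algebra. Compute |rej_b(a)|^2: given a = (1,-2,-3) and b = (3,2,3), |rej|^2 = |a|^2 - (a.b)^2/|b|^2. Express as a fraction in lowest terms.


|a|^2 = 1^2 + (-2)^2 + (-3)^2 = 14
|b|^2 = 3^2 + 2^2 + 3^2 = 22
a . b = 1*3 + (-2)*2 + (-3)*3 = -10
(a.b)^2 = (-10)^2 = 100
|rej|^2 = 14 - 100/22
= (308 - 100)/22
= 208/22
In lowest terms: 104/11


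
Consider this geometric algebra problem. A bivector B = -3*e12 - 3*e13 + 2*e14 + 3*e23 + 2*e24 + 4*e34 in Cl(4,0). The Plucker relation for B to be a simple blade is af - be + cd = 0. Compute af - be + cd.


Plucker relation: af - be + cd
a*f = (-3)*4 = -12
b*e = (-3)*2 = -6
c*d = 2*3 = 6
af - be + cd = -12 - (-6) + 6
= 0


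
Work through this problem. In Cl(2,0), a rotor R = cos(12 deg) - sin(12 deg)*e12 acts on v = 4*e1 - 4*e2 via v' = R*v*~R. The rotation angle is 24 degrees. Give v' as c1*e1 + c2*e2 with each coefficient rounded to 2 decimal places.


Rotor R = cos(12deg) - sin(12deg)*e12
Rotation angle theta = 2 * 12 = 24 degrees
v' = R*v*~R rotates v by theta.
cos(24deg) = 0.9135, sin(24deg) = 0.4067
v'_1 = 4*cos(24deg) - (-4)*sin(24deg)
= 4*0.9135 - (-4)*0.4067
= 5.28
v'_2 = 4*sin(24deg) + (-4)*cos(24deg)
= 4*0.4067 + (-4)*0.9135
= -2.03
v' = 5.28*e1 - 2.03*e2


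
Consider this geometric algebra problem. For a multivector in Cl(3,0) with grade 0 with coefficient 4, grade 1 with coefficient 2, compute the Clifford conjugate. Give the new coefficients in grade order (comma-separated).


Clifford conjugate sign for grade k: (-1)^(k(k+1)/2)
Grade 0: (-1)^(0*1/2) = (-1)^0 = 1, coeff 4 -> 4
Grade 1: (-1)^(1*2/2) = (-1)^1 = -1, coeff 2 -> -2
Conjugated coefficients: 4, -2


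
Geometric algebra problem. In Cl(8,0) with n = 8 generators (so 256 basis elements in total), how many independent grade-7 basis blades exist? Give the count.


Number of grade-k basis blades in Cl(p,q) with n = p + q is C(n, k).
n = 8 + 0 = 8
C(8, 7) = 8! / (7! * 1!)
= 40320 / (5040 * 1)
= 8


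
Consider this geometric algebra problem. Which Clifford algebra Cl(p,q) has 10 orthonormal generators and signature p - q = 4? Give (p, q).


We need p + q = 10 and p - q = 4.
Adding: 2p = 10 + 4 = 14, so p = 7.
Then q = 10 - 7 = 3.
(p, q) = (7, 3)


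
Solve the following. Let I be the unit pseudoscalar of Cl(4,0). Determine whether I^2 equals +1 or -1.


The pseudoscalar I = e1...e_n (product of all n generators) of Cl(p,q) satisfies I^2 = (-1)^(q + n(n-1)/2).
p = 4, q = 0, n = p + q = 4
n(n-1)/2 = 4 * 3 / 2 = 6
Exponent = q + n(n-1)/2 = 0 + 6 = 6
I^2 = (-1)^6 = +1


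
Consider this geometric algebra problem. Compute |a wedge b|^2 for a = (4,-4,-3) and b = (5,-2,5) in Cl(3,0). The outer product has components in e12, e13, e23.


a wedge b = (a1*b2 - a2*b1)*e12 + (a1*b3 - a3*b1)*e13 + (a2*b3 - a3*b2)*e23
e12 coeff: 4*(-2) - (-4)*5 = -8 - (-20) = 12
e13 coeff: 4*5 - (-3)*5 = 20 - (-15) = 35
e23 coeff: (-4)*5 - (-3)*(-2) = -20 - 6 = -26
|a wedge b|^2 = 12^2 + 35^2 + (-26)^2
= 144 + 1225 + 676
= 2045


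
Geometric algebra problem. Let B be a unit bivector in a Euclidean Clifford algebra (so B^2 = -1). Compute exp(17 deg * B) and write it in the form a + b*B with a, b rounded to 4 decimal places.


For a unit bivector B with B^2 = -1, the exponential series gives
e^(theta*B) = cos(theta) + sin(theta)*B (the GA analogue of Euler's formula).
theta = 17 degrees = 0.296706 rad
cos(17 deg) = 0.9563
sin(17 deg) = 0.2924
exp(theta*B) = 0.9563 + 0.2924*B


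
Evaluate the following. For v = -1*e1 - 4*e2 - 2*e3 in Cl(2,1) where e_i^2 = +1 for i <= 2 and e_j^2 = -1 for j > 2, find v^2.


v^2 = sum of c_i^2 * e_i^2
Positive signature terms (e_i^2 = +1): (-1)^2 + (-4)^2 = 17
Negative signature terms (e_j^2 = -1): (-2)^2 = 4
v^2 = 17 - 4 = 13


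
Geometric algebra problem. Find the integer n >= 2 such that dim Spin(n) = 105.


dim Spin(n) = dim so(n) = n(n-1)/2.
Solve n(n-1)/2 = 105, i.e. n^2 - n - 210 = 0.
Discriminant = 1 + 8*105 = 841
n = (1 + sqrt(841))/2 = (1 + 29)/2 = 15


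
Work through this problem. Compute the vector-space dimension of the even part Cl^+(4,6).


Even subalgebra dimension = 2^(n-1)
n = 4 + 6 = 10
2^(10 - 1) = 2^9 = 512
Verification: sum of C(10,k) for even k = 1 + 45 + 210 + 210 + 45 + 1 = 512
Result = 512


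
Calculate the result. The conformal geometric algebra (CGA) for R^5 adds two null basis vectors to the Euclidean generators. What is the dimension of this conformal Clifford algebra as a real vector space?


The conformal model of R^5 uses Cl(6,1): the 5 Euclidean generators plus two extra orthogonal generators e+ (e+^2 = +1) and e- (e-^2 = -1), from which the null vectors e0, einf are built.
Number of generators m = 5 + 2 = 7.
dim Cl(p,q) = 2^m = 2^7 = 128


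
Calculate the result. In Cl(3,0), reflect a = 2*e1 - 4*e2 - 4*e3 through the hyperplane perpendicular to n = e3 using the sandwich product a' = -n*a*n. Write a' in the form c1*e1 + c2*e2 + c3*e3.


Reflection formula: a' = -n*a*n, with n = e3 (unit vector, n^2 = 1).
For reflection through hyperplane perp to e3:
The component along e3 flips sign, others stay.
a = (2, -4, -4)
a' = (2, -4, 4)
a' = 2*e1 - 4*e2 + 4*e3


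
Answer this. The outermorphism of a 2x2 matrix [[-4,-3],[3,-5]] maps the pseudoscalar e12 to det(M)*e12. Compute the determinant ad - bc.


The outermorphism of a linear map f sends e1^e2 to f(e1)^f(e2).
f(e1) = -4*e1 + 3*e2
f(e2) = -3*e1 - 5*e2
f(e1) ^ f(e2) = (-4*e1 + 3*e2) ^ (-3*e1 - 5*e2)
= (-4)*(-5)*e12 + 3*(-3)*e21
= (20 - (-9))*e12
= 29*e12
Coefficient = 29


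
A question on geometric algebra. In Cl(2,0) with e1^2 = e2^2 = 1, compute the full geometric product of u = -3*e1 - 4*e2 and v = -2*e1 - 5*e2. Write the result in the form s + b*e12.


Expand: (-3*e1 - 4*e2)(-2*e1 - 5*e2)
= (-3)*(-2)*e1e1 + (-3)*(-5)*e1e2 + (-4)*(-2)*e2e1 + (-4)*(-5)*e2e2
Using e1^2 = e2^2 = 1, e2e1 = -e1e2:
Scalar part s = (-3)*(-2) + (-4)*(-5) = 6 + 20 = 26
Bivector part b = (-3)*(-5) - (-4)*(-2) = 15 - 8 = 7
uv = 26 + 7*e12


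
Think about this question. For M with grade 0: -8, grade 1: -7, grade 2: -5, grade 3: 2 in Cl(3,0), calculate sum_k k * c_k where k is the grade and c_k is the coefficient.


Grade-weighted sum = sum of grade_k * coefficient_k
0*(-8) = 0
1*(-7) = -7
2*(-5) = -10
3*2 = 6
Total = 0 + (-7) + (-10) + 6 = -11


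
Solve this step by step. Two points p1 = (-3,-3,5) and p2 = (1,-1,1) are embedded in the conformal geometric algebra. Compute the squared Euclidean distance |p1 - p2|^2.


p1 - p2 = (-4, -2, 4)
|p1 - p2|^2 = (-4)^2 + (-2)^2 + 4^2
= 16 + 4 + 16
= 36


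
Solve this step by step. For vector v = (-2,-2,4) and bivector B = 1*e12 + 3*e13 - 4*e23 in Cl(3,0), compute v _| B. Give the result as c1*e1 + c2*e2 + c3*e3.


Left contraction v _| B = <vB>_1 (grade-1 part of the geometric product vB).
Using e1_|e12 = e2, e2_|e12 = -e1, e1_|e13 = e3, e3_|e13 = -e1, e2_|e23 = e3, e3_|e23 = -e2:
e1 coeff: -v2*b12 - v3*b13 = -(-2)*(1) - (4)*(3) = -10
e2 coeff: v1*b12 - v3*b23 = (-2)*(1) - (4)*(-4) = 14
e3 coeff: v1*b13 + v2*b23 = (-2)*(3) + (-2)*(-4) = 2
v _| B = -10*e1 + 14*e2 + 2*e3


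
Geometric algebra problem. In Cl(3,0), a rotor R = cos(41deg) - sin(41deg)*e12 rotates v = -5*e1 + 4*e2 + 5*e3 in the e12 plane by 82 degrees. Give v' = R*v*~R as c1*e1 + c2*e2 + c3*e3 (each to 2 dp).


Rotor R = cos(41deg) - sin(41deg)*e12
Rotation angle theta = 2 * 41 = 82 degrees in the e12 plane (e1 -> e2).
The component perpendicular to the plane (e3) is invariant: v'_3 = v3 = 5.00
cos(82deg) = 0.1392, sin(82deg) = 0.9903
v'_1 = v1*cos(theta) - v2*sin(theta) = -5*0.1392 - 4*0.9903 = -4.66
v'_2 = v1*sin(theta) + v2*cos(theta) = -5*0.9903 + 4*0.1392 = -4.39
v' = -4.66*e1 - 4.39*e2 + 5.00*e3


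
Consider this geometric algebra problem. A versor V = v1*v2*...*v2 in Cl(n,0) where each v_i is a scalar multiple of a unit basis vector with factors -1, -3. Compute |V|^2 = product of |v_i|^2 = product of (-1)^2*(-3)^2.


Each vector v_i has |v_i|^2 = s_i^2
Squared scales: (-1)^2 = 1, (-3)^2 = 9
|V|^2 = 1 * 9
= 9


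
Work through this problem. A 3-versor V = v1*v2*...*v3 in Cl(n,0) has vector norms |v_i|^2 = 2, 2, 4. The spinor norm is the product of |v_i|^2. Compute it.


Spinor norm N(V) = |v1|^2 * |v2|^2 * ... * |v3|^2
= 2 * 2 * 4
Running product: 2, 4, 16
N(V) = 16


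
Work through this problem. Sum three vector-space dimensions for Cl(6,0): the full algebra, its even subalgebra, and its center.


n = 6 + 0 = 6
Total dim = 2^6 = 64
Even subalgebra dim = 2^5 = 32
n is even, so center dim = 1
Sum = 64 + 32 + 1 = 97


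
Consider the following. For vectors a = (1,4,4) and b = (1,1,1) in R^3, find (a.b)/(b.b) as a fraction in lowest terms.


Projection coefficient = (a . b) / (b . b)
a . b = 1*1 + 4*1 + 4*1
= 1 + 4 + 4 = 9
b . b = 1^2 + 1^2 + 1^2
= 1 + 1 + 1 = 3
Coefficient = 9/3
In lowest terms: 3/1


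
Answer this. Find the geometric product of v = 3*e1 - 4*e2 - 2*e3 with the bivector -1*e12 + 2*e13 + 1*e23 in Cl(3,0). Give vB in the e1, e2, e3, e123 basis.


vB has grade-1 (vector) and grade-3 (trivector) parts: vB = (v _| B) + (v ^ B).
Vector part <vB>_1:
  e1: -v2*b12 - v3*b13 = -(-4)*(-1) - (-2)*(2) = 0
  e2: v1*b12 - v3*b23 = (3)*(-1) - (-2)*(1) = -1
  e3: v1*b13 + v2*b23 = (3)*(2) + (-4)*(1) = 2
Trivector part <vB>_3:
  e123: v1*b23 - v2*b13 + v3*b12 = (3)*(1) - (-4)*(2) + (-2)*(-1) = 13
vB = 0*e1 - 1*e2 + 2*e3 + 13*e123


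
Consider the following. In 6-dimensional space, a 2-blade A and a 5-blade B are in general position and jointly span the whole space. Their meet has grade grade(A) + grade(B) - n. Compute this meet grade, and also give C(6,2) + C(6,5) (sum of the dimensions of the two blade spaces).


Meet grade = grade(A) + grade(B) - n
= 2 + 5 - 6 = 1
C(6,2) = 15
C(6,5) = 6
dim_A + dim_B = 15 + 6 = 21


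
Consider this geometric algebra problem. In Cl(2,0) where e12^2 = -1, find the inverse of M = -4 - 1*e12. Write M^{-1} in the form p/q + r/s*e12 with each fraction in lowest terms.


M = -4 - 1*e12, where e12^2 = -1.
Since M commutes with its reverse ~M = a - b*e12, M * ~M = a^2 - b^2*e12^2 = a^2 + b^2.
So M^{-1} = ~M / (a^2 + b^2) = (a - b*e12)/(a^2 + b^2).
a^2 + b^2 = 16 + 1 = 17
Scalar part = -4/17 = -4/17
Bivector coeff = 1/17 = 1/17
M^{-1} = -4/17 + 1/17*e12


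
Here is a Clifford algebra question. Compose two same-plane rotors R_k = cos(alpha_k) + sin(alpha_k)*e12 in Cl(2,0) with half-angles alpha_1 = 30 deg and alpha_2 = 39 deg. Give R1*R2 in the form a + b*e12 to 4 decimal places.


Same-plane rotors commute and their half-angles add:
R1*R2 = cos(a1 + a2) + sin(a1 + a2)*e12.
a1 + a2 = 30 + 39 = 69 deg
cos(69 deg) = 0.3584
sin(69 deg) = 0.9336
R1*R2 = 0.3584 + 0.9336*e12


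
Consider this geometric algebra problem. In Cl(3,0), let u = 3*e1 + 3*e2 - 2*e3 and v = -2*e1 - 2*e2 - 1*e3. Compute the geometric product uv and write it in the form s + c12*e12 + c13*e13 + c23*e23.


In Cl(3,0): e_i^2 = 1, e_ie_j = -e_je_i for i != j.
Scalar part = u . v = 3*(-2) + 3*(-2) + (-2)*(-1)
= -6 + (-6) + 2 = -10
e12 coeff = 3*(-2) - 3*(-2) = -6 - (-6) = 0
e13 coeff = 3*(-1) - (-2)*(-2) = -3 - 4 = -7
e23 coeff = 3*(-1) - (-2)*(-2) = -3 - 4 = -7
uv = -10 + 0*e12 - 7*e13 - 7*e23


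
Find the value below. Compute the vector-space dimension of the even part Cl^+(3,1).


Even subalgebra dimension = 2^(n-1)
n = 3 + 1 = 4
2^(4 - 1) = 2^3 = 8
Verification: sum of C(4,k) for even k = 1 + 6 + 1 = 8
Result = 8


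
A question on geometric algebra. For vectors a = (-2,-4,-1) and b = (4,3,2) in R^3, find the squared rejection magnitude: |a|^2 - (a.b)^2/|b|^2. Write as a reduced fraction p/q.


|a|^2 = (-2)^2 + (-4)^2 + (-1)^2 = 21
|b|^2 = 4^2 + 3^2 + 2^2 = 29
a . b = (-2)*4 + (-4)*3 + (-1)*2 = -22
(a.b)^2 = (-22)^2 = 484
|rej|^2 = 21 - 484/29
= (609 - 484)/29
= 125/29
In lowest terms: 125/29


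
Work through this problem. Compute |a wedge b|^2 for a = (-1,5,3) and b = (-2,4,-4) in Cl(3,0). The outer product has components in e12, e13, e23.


a wedge b = (a1*b2 - a2*b1)*e12 + (a1*b3 - a3*b1)*e13 + (a2*b3 - a3*b2)*e23
e12 coeff: (-1)*4 - 5*(-2) = -4 - (-10) = 6
e13 coeff: (-1)*(-4) - 3*(-2) = 4 - (-6) = 10
e23 coeff: 5*(-4) - 3*4 = -20 - 12 = -32
|a wedge b|^2 = 6^2 + 10^2 + (-32)^2
= 36 + 100 + 1024
= 1160


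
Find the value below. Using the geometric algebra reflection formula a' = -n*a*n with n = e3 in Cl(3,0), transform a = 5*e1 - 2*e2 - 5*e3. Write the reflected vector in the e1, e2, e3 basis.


Reflection formula: a' = -n*a*n, with n = e3 (unit vector, n^2 = 1).
For reflection through hyperplane perp to e3:
The component along e3 flips sign, others stay.
a = (5, -2, -5)
a' = (5, -2, 5)
a' = 5*e1 - 2*e2 + 5*e3
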